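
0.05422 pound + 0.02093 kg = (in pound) 0.1004. Check: 1 pound = 0.45359237 kg, so 0.05422 pound = 0.05422 * 0.45359237 = 0.024593778 kg. 0.02093 kg is already in kg. Sum: 0.024593778 + 0.02093 = 0.045523778 kg. 1 pound = 0.45359237 kg, so 0.045523778 kg = 0.045523778 / 0.45359237 = 0.10036275 pound ≈ 0.1004 pound (4 s.f.).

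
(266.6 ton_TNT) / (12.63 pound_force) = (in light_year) 2.099e-06. Check: 1 ton_TNT = 4.184e+09 J, so 266.6 ton_TNT = 266.6 * 4.184e+09 = 1.1154544e+12 J. 1 pound_force = 4.4482216 N, so 12.63 pound_force = 12.63 * 4.4482216 = 56.181039 N. Combine: 1.1154544e+12 J / 56.181039 N = 1.9854642e+10 m. 1 light_year = 9.4607305e+15 m, so 1.9854642e+10 m = 1.9854642e+10 / 9.4607305e+15 = 2.0986373e-06 light_year ≈ 2.099e-06 light_year (4 s.f.).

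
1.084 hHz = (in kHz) 0.1084. Check: 1 hHz = 100 Hz, so 1.084 hHz = 1.084 * 100 = 108.4 Hz. 1 kHz = 1000 Hz, so 108.4 Hz = 108.4 / 1000 = 0.1084 kHz.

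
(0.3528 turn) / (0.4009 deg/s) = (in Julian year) 1 turn = 6.2831853 rad, so 0.3528 turn = 0.3528 * 6.2831853 = 2.2167078 rad. 1 deg/s = 0.017453293 rad/s, so 0.4009 deg/s = 0.4009 * 0.017453293 = 0.006997025 rad/s. Combine: 2.2167078 rad / 0.006997025 rad/s = 316.80718 s. 1 Julian year = 31557600 s, so 316.80718 s = 316.80718 / 31557600 = 1.0039014e-05 Julian year ≈ 1.004e-05 Julian year (4 s.f.). Final answer: 1.004e-05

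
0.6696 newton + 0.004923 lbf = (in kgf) 0.6696 newton = 0.6696 N. 1 lbf = 4.4482216 N, so 0.004923 lbf = 0.004923 * 4.4482216 = 0.021898595 N. Sum: 0.6696 + 0.021898595 = 0.6914986 N. 1 kgf = 9.80665 N, so 0.6914986 N = 0.6914986 / 9.80665 = 0.070513233 kgf ≈ 0.07051 kgf (4 s.f.). Final answer: 0.07051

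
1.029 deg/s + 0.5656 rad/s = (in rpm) 1 deg/s = 0.017453293 rad/s, so 1.029 deg/s = 1.029 * 0.017453293 = 0.017959438 rad/s. 0.5656 rad/s is already in rad/s. Sum: 0.017959438 + 0.5656 = 0.58355944 rad/s. 1 rpm = 0.10471976 rad/s, so 0.58355944 rad/s = 0.58355944 / 0.10471976 = 5.5725821 rpm ≈ 5.573 rpm (4 s.f.). Final answer: 5.573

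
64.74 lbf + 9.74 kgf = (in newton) 1 lbf = 4.4482216 N, so 64.74 lbf = 64.74 * 4.4482216 = 287.97787 N. 1 kgf = 9.80665 N, so 9.74 kgf = 9.74 * 9.80665 = 95.516771 N. Sum: 287.97787 + 95.516771 = 383.49464 N. 383.49464 N = 383.49464 newton ≈ 383.5 newton (4 s.f.). Final answer: 383.5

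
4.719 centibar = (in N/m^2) 4719. Check: 1 centibar = 1000 Pa, so 4.719 centibar = 4.719 * 1000 = 4719 Pa. 4719 Pa = 4719 N/m^2.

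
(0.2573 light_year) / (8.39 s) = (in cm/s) 2.901e+16. Check: 1 light_year = 9.4607305e+15 m, so 0.2573 light_year = 0.2573 * 9.4607305e+15 = 2.434246e+15 m. 8.39 s is already in s. Combine: 2.434246e+15 m / 8.39 s = 2.9013659e+14 m/s. 1 cm/s = 0.01 m/s, so 2.9013659e+14 m/s = 2.9013659e+14 / 0.01 = 2.9013659e+16 cm/s ≈ 2.901e+16 cm/s (4 s.f.).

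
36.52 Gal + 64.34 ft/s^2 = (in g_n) 2.037. Check: 1 Gal = 0.01 m/s^2, so 36.52 Gal = 36.52 * 0.01 = 0.3652 m/s^2. 1 ft/s^2 = 0.3048 m/s^2, so 64.34 ft/s^2 = 64.34 * 0.3048 = 19.610832 m/s^2. Sum: 0.3652 + 19.610832 = 19.976032 m/s^2. 1 g_n = 9.80665 m/s^2, so 19.976032 m/s^2 = 19.976032 / 9.80665 = 2.0369884 g_n ≈ 2.037 g_n (4 s.f.).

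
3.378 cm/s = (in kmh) 1 cm/s = 0.01 m/s, so 3.378 cm/s = 3.378 * 0.01 = 0.03378 m/s. 1 kmh = 0.27777778 m/s, so 0.03378 m/s = 0.03378 / 0.27777778 = 0.121608 kmh ≈ 0.1216 kmh (4 s.f.). Final answer: 0.1216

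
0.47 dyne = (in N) 4.7e-06. Check: 1 dyne = 1e-05 N, so 0.47 dyne = 0.47 * 1e-05 = 4.7e-06 N. Result: 4.7e-06 N.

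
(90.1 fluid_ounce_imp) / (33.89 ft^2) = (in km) 1 fluid_ounce_imp = 2.8413063e-05 m^3, so 90.1 fluid_ounce_imp = 90.1 * 2.8413063e-05 = 0.0025600169 m^3. 1 ft^2 = 0.09290304 m^2, so 33.89 ft^2 = 33.89 * 0.09290304 = 3.148484 m^2. Combine: 0.0025600169 m^3 / 3.148484 m^2 = 0.0008130951 m. 1 km = 1000 m, so 0.0008130951 m = 0.0008130951 / 1000 = 8.130951e-07 km ≈ 8.131e-07 km (4 s.f.). Final answer: 8.131e-07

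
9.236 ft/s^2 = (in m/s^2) 1 ft/s^2 = 0.3048 m/s^2, so 9.236 ft/s^2 = 9.236 * 0.3048 = 2.8151328 m/s^2. Result: 2.8151328 m/s^2 ≈ 2.815 m/s^2 (4 s.f.). Final answer: 2.815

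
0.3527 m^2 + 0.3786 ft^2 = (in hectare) 3.879e-05. Check: 0.3527 m^2 is already in m^2. 1 ft^2 = 0.09290304 m^2, so 0.3786 ft^2 = 0.3786 * 0.09290304 = 0.035173091 m^2. Sum: 0.3527 + 0.035173091 = 0.38787309 m^2. 1 hectare = 10000 m^2, so 0.38787309 m^2 = 0.38787309 / 10000 = 3.8787309e-05 hectare ≈ 3.879e-05 hectare (4 s.f.).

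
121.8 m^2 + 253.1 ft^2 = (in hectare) 0.01453. Check: 121.8 m^2 is already in m^2. 1 ft^2 = 0.09290304 m^2, so 253.1 ft^2 = 253.1 * 0.09290304 = 23.513759 m^2. Sum: 121.8 + 23.513759 = 145.31376 m^2. 1 hectare = 10000 m^2, so 145.31376 m^2 = 145.31376 / 10000 = 0.014531376 hectare ≈ 0.01453 hectare (4 s.f.).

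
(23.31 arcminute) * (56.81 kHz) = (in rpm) 3678. Check: 1 arcminute = 0.00029088821 rad, so 23.31 arcminute = 23.31 * 0.00029088821 = 0.0067806041 rad. 1 kHz = 1000 Hz, so 56.81 kHz = 56.81 * 1000 = 56810 Hz. Combine: 0.0067806041 rad * 56810 Hz = 385.20612 rad/s. 1 rpm = 0.10471976 rad/s, so 385.20612 rad/s = 385.20612 / 0.10471976 = 3678.4475 rpm ≈ 3678 rpm (4 s.f.).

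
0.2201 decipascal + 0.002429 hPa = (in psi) 3.842e-05. Check: 1 decipascal = 0.1 Pa, so 0.2201 decipascal = 0.2201 * 0.1 = 0.02201 Pa. 1 hPa = 100 Pa, so 0.002429 hPa = 0.002429 * 100 = 0.2429 Pa. Sum: 0.02201 + 0.2429 = 0.26491 Pa. 1 psi = 6894.7573 Pa, so 0.26491 Pa = 0.26491 / 6894.7573 = 3.8421947e-05 psi ≈ 3.842e-05 psi (4 s.f.).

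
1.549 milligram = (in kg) 1.549e-06. Check: 1 milligram = 1e-06 kg, so 1.549 milligram = 1.549 * 1e-06 = 1.549e-06 kg. Result: 1.549e-06 kg.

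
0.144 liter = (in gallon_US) 0.03804. Check: 1 liter = 0.001 m^3, so 0.144 liter = 0.144 * 0.001 = 0.000144 m^3. 1 gallon_US = 0.0037854118 m^3, so 0.000144 m^3 = 0.000144 / 0.0037854118 = 0.038040776 gallon_US ≈ 0.03804 gallon_US (4 s.f.).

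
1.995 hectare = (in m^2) 1 hectare = 10000 m^2, so 1.995 hectare = 1.995 * 10000 = 19950 m^2. Result: 19950 m^2 ≈ 1.995e+04 m^2 (4 s.f.). Final answer: 1.995e+04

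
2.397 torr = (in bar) 0.003196. Check: 1 torr = 133.32237 Pa, so 2.397 torr = 2.397 * 133.32237 = 319.57372 Pa. 1 bar = 100000 Pa, so 319.57372 Pa = 319.57372 / 100000 = 0.0031957372 bar ≈ 0.003196 bar (4 s.f.).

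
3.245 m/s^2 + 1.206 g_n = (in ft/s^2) 49.45. Check: 3.245 m/s^2 is already in m/s^2. 1 g_n = 9.80665 m/s^2, so 1.206 g_n = 1.206 * 9.80665 = 11.82682 m/s^2. Sum: 3.245 + 11.82682 = 15.07182 m/s^2. 1 ft/s^2 = 0.3048 m/s^2, so 15.07182 m/s^2 = 15.07182 / 0.3048 = 49.448228 ft/s^2 ≈ 49.45 ft/s^2 (4 s.f.).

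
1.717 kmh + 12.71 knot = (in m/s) 7.016. Check: 1 kmh = 0.27777778 m/s, so 1.717 kmh = 1.717 * 0.27777778 = 0.47694444 m/s. 1 knot = 0.51444444 m/s, so 12.71 knot = 12.71 * 0.51444444 = 6.5385889 m/s. Sum: 0.47694444 + 6.5385889 = 7.0155333 m/s. Result: 7.0155333 m/s ≈ 7.016 m/s (4 s.f.).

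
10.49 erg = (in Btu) 1 erg = 1e-07 J, so 10.49 erg = 10.49 * 1e-07 = 1.049e-06 J. 1 Btu = 1055.0559 J, so 1.049e-06 J = 1.049e-06 / 1055.0559 = 9.9426016e-10 Btu ≈ 9.943e-10 Btu (4 s.f.). Final answer: 9.943e-10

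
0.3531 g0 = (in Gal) 1 g0 = 9.80665 m/s^2, so 0.3531 g0 = 0.3531 * 9.80665 = 3.4627281 m/s^2. 1 Gal = 0.01 m/s^2, so 3.4627281 m/s^2 = 3.4627281 / 0.01 = 346.27281 Gal ≈ 346.3 Gal (4 s.f.). Final answer: 346.3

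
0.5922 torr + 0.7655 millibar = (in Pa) 1 torr = 133.32237 Pa, so 0.5922 torr = 0.5922 * 133.32237 = 78.953507 Pa. 1 millibar = 100 Pa, so 0.7655 millibar = 0.7655 * 100 = 76.55 Pa. Sum: 78.953507 + 76.55 = 155.50351 Pa. Result: 155.50351 Pa ≈ 155.5 Pa (4 s.f.). Final answer: 155.5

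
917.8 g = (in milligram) 9.178e+05. Check: 1 g = 0.001 kg, so 917.8 g = 917.8 * 0.001 = 0.9178 kg. 1 milligram = 1e-06 kg, so 0.9178 kg = 0.9178 / 1e-06 = 917800 milligram ≈ 9.178e+05 milligram (4 s.f.).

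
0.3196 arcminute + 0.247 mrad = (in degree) 1 arcminute = 0.00029088821 rad, so 0.3196 arcminute = 0.3196 * 0.00029088821 = 9.2967871e-05 rad. 1 mrad = 0.001 rad, so 0.247 mrad = 0.247 * 0.001 = 0.000247 rad. Sum: 9.2967871e-05 + 0.000247 = 0.00033996787 rad. 1 degree = 0.017453293 rad, so 0.00033996787 rad = 0.00033996787 / 0.017453293 = 0.019478724 degree ≈ 0.01948 degree (4 s.f.). Final answer: 0.01948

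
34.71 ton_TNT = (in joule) 1.452e+11. Check: 1 ton_TNT = 4.184e+09 J, so 34.71 ton_TNT = 34.71 * 4.184e+09 = 1.4522664e+11 J. 1.4522664e+11 J = 1.4522664e+11 joule ≈ 1.452e+11 joule (4 s.f.).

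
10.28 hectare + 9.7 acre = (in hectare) 1 hectare = 10000 m^2, so 10.28 hectare = 10.28 * 10000 = 102800 m^2. 1 acre = 4046.8564 m^2, so 9.7 acre = 9.7 * 4046.8564 = 39254.507 m^2. Sum: 102800 + 39254.507 = 142054.51 m^2. 1 hectare = 10000 m^2, so 142054.51 m^2 = 142054.51 / 10000 = 14.205451 hectare ≈ 14.21 hectare (4 s.f.). Final answer: 14.21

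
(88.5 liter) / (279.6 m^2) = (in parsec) 1.026e-20. Check: 1 liter = 0.001 m^3, so 88.5 liter = 88.5 * 0.001 = 0.0885 m^3. 279.6 m^2 is already in m^2. Combine: 0.0885 m^3 / 279.6 m^2 = 0.00031652361 m. 1 parsec = 3.0856776e+16 m, so 0.00031652361 m = 0.00031652361 / 3.0856776e+16 = 1.0257831e-20 parsec ≈ 1.026e-20 parsec (4 s.f.).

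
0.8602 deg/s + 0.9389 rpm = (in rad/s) 0.1133. Check: 1 deg/s = 0.017453293 rad/s, so 0.8602 deg/s = 0.8602 * 0.017453293 = 0.015013322 rad/s. 1 rpm = 0.10471976 rad/s, so 0.9389 rpm = 0.9389 * 0.10471976 = 0.098321378 rad/s. Sum: 0.015013322 + 0.098321378 = 0.1133347 rad/s. Result: 0.1133347 rad/s ≈ 0.1133 rad/s (4 s.f.).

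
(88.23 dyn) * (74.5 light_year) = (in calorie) 1.486e+14. Check: 1 dyn = 1e-05 N, so 88.23 dyn = 88.23 * 1e-05 = 0.0008823 N. 1 light_year = 9.4607305e+15 m, so 74.5 light_year = 74.5 * 9.4607305e+15 = 7.0482442e+17 m. Combine: 0.0008823 N * 7.0482442e+17 m = 6.2186659e+14 J. 1 calorie = 4.184 J, so 6.2186659e+14 J = 6.2186659e+14 / 4.184 = 1.4862968e+14 calorie ≈ 1.486e+14 calorie (4 s.f.).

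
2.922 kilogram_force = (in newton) 1 kilogram_force = 9.80665 N, so 2.922 kilogram_force = 2.922 * 9.80665 = 28.655031 N. 28.655031 N = 28.655031 newton ≈ 28.66 newton (4 s.f.). Final answer: 28.66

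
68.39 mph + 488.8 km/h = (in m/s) 1 mph = 0.44704 m/s, so 68.39 mph = 68.39 * 0.44704 = 30.573066 m/s. 1 km/h = 0.27777778 m/s, so 488.8 km/h = 488.8 * 0.27777778 = 135.77778 m/s. Sum: 30.573066 + 135.77778 = 166.35084 m/s. Result: 166.35084 m/s ≈ 166.4 m/s (4 s.f.). Final answer: 166.4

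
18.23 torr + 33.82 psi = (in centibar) 1 torr = 133.32237 Pa, so 18.23 torr = 18.23 * 133.32237 = 2430.4668 Pa. 1 psi = 6894.7573 Pa, so 33.82 psi = 33.82 * 6894.7573 = 233180.69 Pa. Sum: 2430.4668 + 233180.69 = 235611.16 Pa. 1 centibar = 1000 Pa, so 235611.16 Pa = 235611.16 / 1000 = 235.61116 centibar ≈ 235.6 centibar (4 s.f.). Final answer: 235.6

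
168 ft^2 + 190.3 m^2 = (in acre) 0.05088. Check: 1 ft^2 = 0.09290304 m^2, so 168 ft^2 = 168 * 0.09290304 = 15.607711 m^2. 190.3 m^2 is already in m^2. Sum: 15.607711 + 190.3 = 205.90771 m^2. 1 acre = 4046.8564 m^2, so 205.90771 m^2 = 205.90771 / 4046.8564 = 0.050880903 acre ≈ 0.05088 acre (4 s.f.).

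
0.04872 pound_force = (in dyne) 2.167e+04. Check: 1 pound_force = 4.4482216 N, so 0.04872 pound_force = 0.04872 * 4.4482216 = 0.21671736 N. 1 dyne = 1e-05 N, so 0.21671736 N = 0.21671736 / 1e-05 = 21671.736 dyne ≈ 2.167e+04 dyne (4 s.f.).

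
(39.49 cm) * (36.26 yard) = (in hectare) 1 cm = 0.01 m, so 39.49 cm = 39.49 * 0.01 = 0.3949 m. 1 yard = 0.9144 m, so 36.26 yard = 36.26 * 0.9144 = 33.156144 m. Combine: 0.3949 m * 33.156144 m = 13.093361 m^2. 1 hectare = 10000 m^2, so 13.093361 m^2 = 13.093361 / 10000 = 0.0013093361 hectare ≈ 0.001309 hectare (4 s.f.). Final answer: 0.001309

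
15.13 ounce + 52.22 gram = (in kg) 0.4811. Check: 1 ounce = 0.028349523 kg, so 15.13 ounce = 15.13 * 0.028349523 = 0.42892828 kg. 1 gram = 0.001 kg, so 52.22 gram = 52.22 * 0.001 = 0.05222 kg. Sum: 0.42892828 + 0.05222 = 0.48114828 kg. Result: 0.48114828 kg ≈ 0.4811 kg (4 s.f.).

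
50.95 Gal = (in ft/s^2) 1 Gal = 0.01 m/s^2, so 50.95 Gal = 50.95 * 0.01 = 0.5095 m/s^2. 1 ft/s^2 = 0.3048 m/s^2, so 0.5095 m/s^2 = 0.5095 / 0.3048 = 1.6715879 ft/s^2 ≈ 1.672 ft/s^2 (4 s.f.). Final answer: 1.672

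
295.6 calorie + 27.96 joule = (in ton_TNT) 1 calorie = 4.184 J, so 295.6 calorie = 295.6 * 4.184 = 1236.7904 J. 27.96 joule = 27.96 J. Sum: 1236.7904 + 27.96 = 1264.7504 J. 1 ton_TNT = 4.184e+09 J, so 1264.7504 J = 1264.7504 / 4.184e+09 = 3.022826e-07 ton_TNT ≈ 3.023e-07 ton_TNT (4 s.f.). Final answer: 3.023e-07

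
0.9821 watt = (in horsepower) 0.9821 watt = 0.9821 W. 1 horsepower = 745.69987 W, so 0.9821 W = 0.9821 / 745.69987 = 0.0013170178 horsepower ≈ 0.001317 horsepower (4 s.f.). Final answer: 0.001317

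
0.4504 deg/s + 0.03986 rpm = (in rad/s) 0.01204. Check: 1 deg/s = 0.017453293 rad/s, so 0.4504 deg/s = 0.4504 * 0.017453293 = 0.007860963 rad/s. 1 rpm = 0.10471976 rad/s, so 0.03986 rpm = 0.03986 * 0.10471976 = 0.0041741294 rad/s. Sum: 0.007860963 + 0.0041741294 = 0.012035092 rad/s. Result: 0.012035092 rad/s ≈ 0.01204 rad/s (4 s.f.).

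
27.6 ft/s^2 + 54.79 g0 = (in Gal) 5.457e+04. Check: 1 ft/s^2 = 0.3048 m/s^2, so 27.6 ft/s^2 = 27.6 * 0.3048 = 8.41248 m/s^2. 1 g0 = 9.80665 m/s^2, so 54.79 g0 = 54.79 * 9.80665 = 537.30635 m/s^2. Sum: 8.41248 + 537.30635 = 545.71883 m/s^2. 1 Gal = 0.01 m/s^2, so 545.71883 m/s^2 = 545.71883 / 0.01 = 54571.883 Gal ≈ 5.457e+04 Gal (4 s.f.).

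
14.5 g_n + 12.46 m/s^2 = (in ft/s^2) 507.4. Check: 1 g_n = 9.80665 m/s^2, so 14.5 g_n = 14.5 * 9.80665 = 142.19643 m/s^2. 12.46 m/s^2 is already in m/s^2. Sum: 142.19643 + 12.46 = 154.65643 m/s^2. 1 ft/s^2 = 0.3048 m/s^2, so 154.65643 m/s^2 = 154.65643 / 0.3048 = 507.40297 ft/s^2 ≈ 507.4 ft/s^2 (4 s.f.).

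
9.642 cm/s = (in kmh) 1 cm/s = 0.01 m/s, so 9.642 cm/s = 9.642 * 0.01 = 0.09642 m/s. 1 kmh = 0.27777778 m/s, so 0.09642 m/s = 0.09642 / 0.27777778 = 0.347112 kmh ≈ 0.3471 kmh (4 s.f.). Final answer: 0.3471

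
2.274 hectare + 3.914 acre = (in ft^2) 1 hectare = 10000 m^2, so 2.274 hectare = 2.274 * 10000 = 22740 m^2. 1 acre = 4046.8564 m^2, so 3.914 acre = 3.914 * 4046.8564 = 15839.396 m^2. Sum: 22740 + 15839.396 = 38579.396 m^2. 1 ft^2 = 0.09290304 m^2, so 38579.396 m^2 = 38579.396 / 0.09290304 = 415265.16 ft^2 ≈ 4.153e+05 ft^2 (4 s.f.). Final answer: 4.153e+05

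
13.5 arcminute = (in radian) 0.003927. Check: 1 arcminute = 0.00029088821 rad, so 13.5 arcminute = 13.5 * 0.00029088821 = 0.0039269908 rad. 0.0039269908 rad = 0.0039269908 radian ≈ 0.003927 radian (4 s.f.).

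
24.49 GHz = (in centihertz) 2.449e+12. Check: 1 GHz = 1e+09 Hz, so 24.49 GHz = 24.49 * 1e+09 = 2.449e+10 Hz. 1 centihertz = 0.01 Hz, so 2.449e+10 Hz = 2.449e+10 / 0.01 = 2.449e+12 centihertz.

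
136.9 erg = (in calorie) 1 erg = 1e-07 J, so 136.9 erg = 136.9 * 1e-07 = 1.369e-05 J. 1 calorie = 4.184 J, so 1.369e-05 J = 1.369e-05 / 4.184 = 3.2719885e-06 calorie ≈ 3.272e-06 calorie (4 s.f.). Final answer: 3.272e-06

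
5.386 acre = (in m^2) 1 acre = 4046.8564 m^2, so 5.386 acre = 5.386 * 4046.8564 = 21796.369 m^2. Result: 21796.369 m^2 ≈ 2.18e+04 m^2 (4 s.f.). Final answer: 2.18e+04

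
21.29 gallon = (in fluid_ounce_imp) 1 gallon = 0.0037854118 m^3, so 21.29 gallon = 21.29 * 0.0037854118 = 0.080591417 m^3. 1 fluid_ounce_imp = 2.8413063e-05 m^3, so 0.080591417 m^3 = 0.080591417 / 2.8413063e-05 = 2836.4213 fluid_ounce_imp ≈ 2836 fluid_ounce_imp (4 s.f.). Final answer: 2836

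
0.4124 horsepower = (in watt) 1 horsepower = 745.69987 W, so 0.4124 horsepower = 0.4124 * 745.69987 = 307.52663 W. 307.52663 W = 307.52663 watt ≈ 307.5 watt (4 s.f.). Final answer: 307.5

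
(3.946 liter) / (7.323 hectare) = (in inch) 1 liter = 0.001 m^3, so 3.946 liter = 3.946 * 0.001 = 0.003946 m^3. 1 hectare = 10000 m^2, so 7.323 hectare = 7.323 * 10000 = 73230 m^2. Combine: 0.003946 m^3 / 73230 m^2 = 5.388502e-08 m. 1 inch = 0.0254 m, so 5.388502e-08 m = 5.388502e-08 / 0.0254 = 2.1214575e-06 inch ≈ 2.121e-06 inch (4 s.f.). Final answer: 2.121e-06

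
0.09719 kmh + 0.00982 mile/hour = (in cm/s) 1 kmh = 0.27777778 m/s, so 0.09719 kmh = 0.09719 * 0.27777778 = 0.026997222 m/s. 1 mile/hour = 0.44704 m/s, so 0.00982 mile/hour = 0.00982 * 0.44704 = 0.0043899328 m/s. Sum: 0.026997222 + 0.0043899328 = 0.031387155 m/s. 1 cm/s = 0.01 m/s, so 0.031387155 m/s = 0.031387155 / 0.01 = 3.1387155 cm/s ≈ 3.139 cm/s (4 s.f.). Final answer: 3.139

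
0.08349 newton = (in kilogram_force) 0.008514. Check: 0.08349 newton = 0.08349 N. 1 kilogram_force = 9.80665 N, so 0.08349 N = 0.08349 / 9.80665 = 0.0085136107 kilogram_force ≈ 0.008514 kilogram_force (4 s.f.).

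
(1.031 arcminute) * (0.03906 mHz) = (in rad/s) 1.171e-08. Check: 1 arcminute = 0.00029088821 rad, so 1.031 arcminute = 1.031 * 0.00029088821 = 0.00029990574 rad. 1 mHz = 0.001 Hz, so 0.03906 mHz = 0.03906 * 0.001 = 3.906e-05 Hz. Combine: 0.00029990574 rad * 3.906e-05 Hz = 1.1714318e-08 rad/s. Result: 1.1714318e-08 rad/s ≈ 1.171e-08 rad/s (4 s.f.).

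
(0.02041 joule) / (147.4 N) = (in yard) 0.0001514. Check: 0.02041 joule = 0.02041 J. 147.4 N is already in N. Combine: 0.02041 J / 147.4 N = 0.00013846676 m. 1 yard = 0.9144 m, so 0.00013846676 m = 0.00013846676 / 0.9144 = 0.00015142909 yard ≈ 0.0001514 yard (4 s.f.).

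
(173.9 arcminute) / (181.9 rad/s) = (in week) 4.598e-10. Check: 1 arcminute = 0.00029088821 rad, so 173.9 arcminute = 173.9 * 0.00029088821 = 0.050585459 rad. 181.9 rad/s is already in rad/s. Combine: 0.050585459 rad / 181.9 rad/s = 0.00027809488 s. 1 week = 604800 s, so 0.00027809488 s = 0.00027809488 / 604800 = 4.5981297e-10 week ≈ 4.598e-10 week (4 s.f.).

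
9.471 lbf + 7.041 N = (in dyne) 4.917e+06. Check: 1 lbf = 4.4482216 N, so 9.471 lbf = 9.471 * 4.4482216 = 42.129107 N. 7.041 N is already in N. Sum: 42.129107 + 7.041 = 49.170107 N. 1 dyne = 1e-05 N, so 49.170107 N = 49.170107 / 1e-05 = 4917010.7 dyne ≈ 4.917e+06 dyne (4 s.f.).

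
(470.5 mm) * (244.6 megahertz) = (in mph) 2.574e+08. Check: 1 mm = 0.001 m, so 470.5 mm = 470.5 * 0.001 = 0.4705 m. 1 megahertz = 1000000 Hz, so 244.6 megahertz = 244.6 * 1000000 = 2.446e+08 Hz. Combine: 0.4705 m * 2.446e+08 Hz = 1.150843e+08 m/s. 1 mph = 0.44704 m/s, so 1.150843e+08 m/s = 1.150843e+08 / 0.44704 = 2.5743625e+08 mph ≈ 2.574e+08 mph (4 s.f.).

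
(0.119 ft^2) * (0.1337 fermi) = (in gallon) 3.905e-16. Check: 1 ft^2 = 0.09290304 m^2, so 0.119 ft^2 = 0.119 * 0.09290304 = 0.011055462 m^2. 1 fermi = 1e-15 m, so 0.1337 fermi = 0.1337 * 1e-15 = 1.337e-16 m. Combine: 0.011055462 m^2 * 1.337e-16 m = 1.4781152e-18 m^3. 1 gallon = 0.0037854118 m^3, so 1.4781152e-18 m^3 = 1.4781152e-18 / 0.0037854118 = 3.9047674e-16 gallon ≈ 3.905e-16 gallon (4 s.f.).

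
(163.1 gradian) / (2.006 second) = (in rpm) 1 gradian = 0.015707963 rad, so 163.1 gradian = 163.1 * 0.015707963 = 2.5619688 rad. 2.006 second = 2.006 s. Combine: 2.5619688 rad / 2.006 s = 1.2771529 rad/s. 1 rpm = 0.10471976 rad/s, so 1.2771529 rad/s = 1.2771529 / 0.10471976 = 12.195912 rpm ≈ 12.2 rpm (4 s.f.). Final answer: 12.2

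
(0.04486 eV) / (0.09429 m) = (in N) 7.623e-20. Check: 1 eV = 1.6021766e-19 J, so 0.04486 eV = 0.04486 * 1.6021766e-19 = 7.1873644e-21 J. 0.09429 m is already in m. Combine: 7.1873644e-21 J / 0.09429 m = 7.6226157e-20 N. Result: 7.6226157e-20 N ≈ 7.623e-20 N (4 s.f.).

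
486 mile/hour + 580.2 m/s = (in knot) 1 mile/hour = 0.44704 m/s, so 486 mile/hour = 486 * 0.44704 = 217.26144 m/s. 580.2 m/s is already in m/s. Sum: 217.26144 + 580.2 = 797.46144 m/s. 1 knot = 0.51444444 m/s, so 797.46144 m/s = 797.46144 / 0.51444444 = 1550.141 knot ≈ 1550 knot (4 s.f.). Final answer: 1550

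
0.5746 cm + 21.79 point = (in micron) 1 cm = 0.01 m, so 0.5746 cm = 0.5746 * 0.01 = 0.005746 m. 1 point = 0.00035277778 m, so 21.79 point = 21.79 * 0.00035277778 = 0.0076870278 m. Sum: 0.005746 + 0.0076870278 = 0.013433028 m. 1 micron = 1e-06 m, so 0.013433028 m = 0.013433028 / 1e-06 = 13433.028 micron ≈ 1.343e+04 micron (4 s.f.). Final answer: 1.343e+04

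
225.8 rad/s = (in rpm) 1 rpm = 0.10471976 rad/s, so 225.8 rad/s = 225.8 / 0.10471976 = 2156.2312 rpm ≈ 2156 rpm (4 s.f.). Final answer: 2156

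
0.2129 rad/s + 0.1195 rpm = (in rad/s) 0.2254. Check: 0.2129 rad/s is already in rad/s. 1 rpm = 0.10471976 rad/s, so 0.1195 rpm = 0.1195 * 0.10471976 = 0.012514011 rad/s. Sum: 0.2129 + 0.012514011 = 0.22541401 rad/s. Result: 0.22541401 rad/s ≈ 0.2254 rad/s (4 s.f.).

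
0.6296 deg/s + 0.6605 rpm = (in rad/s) 1 deg/s = 0.017453293 rad/s, so 0.6296 deg/s = 0.6296 * 0.017453293 = 0.010988593 rad/s. 1 rpm = 0.10471976 rad/s, so 0.6605 rpm = 0.6605 * 0.10471976 = 0.069167398 rad/s. Sum: 0.010988593 + 0.069167398 = 0.080155991 rad/s. Result: 0.080155991 rad/s ≈ 0.08016 rad/s (4 s.f.). Final answer: 0.08016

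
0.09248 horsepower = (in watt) 1 horsepower = 745.69987 W, so 0.09248 horsepower = 0.09248 * 745.69987 = 68.962324 W. 68.962324 W = 68.962324 watt ≈ 68.96 watt (4 s.f.). Final answer: 68.96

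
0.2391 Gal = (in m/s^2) 1 Gal = 0.01 m/s^2, so 0.2391 Gal = 0.2391 * 0.01 = 0.002391 m/s^2. Result: 0.002391 m/s^2. Final answer: 0.002391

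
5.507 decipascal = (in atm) 5.435e-06. Check: 1 decipascal = 0.1 Pa, so 5.507 decipascal = 5.507 * 0.1 = 0.5507 Pa. 1 atm = 101325 Pa, so 0.5507 Pa = 0.5507 / 101325 = 5.4349864e-06 atm ≈ 5.435e-06 atm (4 s.f.).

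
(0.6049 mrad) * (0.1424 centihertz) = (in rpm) 8.226e-06. Check: 1 mrad = 0.001 rad, so 0.6049 mrad = 0.6049 * 0.001 = 0.0006049 rad. 1 centihertz = 0.01 Hz, so 0.1424 centihertz = 0.1424 * 0.01 = 0.001424 Hz. Combine: 0.0006049 rad * 0.001424 Hz = 8.613776e-07 rad/s. 1 rpm = 0.10471976 rad/s, so 8.613776e-07 rad/s = 8.613776e-07 / 0.10471976 = 8.2255502e-06 rpm ≈ 8.226e-06 rpm (4 s.f.).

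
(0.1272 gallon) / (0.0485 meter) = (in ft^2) 0.1069. Check: 1 gallon = 0.0037854118 m^3, so 0.1272 gallon = 0.1272 * 0.0037854118 = 0.00048150438 m^3. 0.0485 meter = 0.0485 m. Combine: 0.00048150438 m^3 / 0.0485 m = 0.0099279253 m^2. 1 ft^2 = 0.09290304 m^2, so 0.0099279253 m^2 = 0.0099279253 / 0.09290304 = 0.1068633 ft^2 ≈ 0.1069 ft^2 (4 s.f.).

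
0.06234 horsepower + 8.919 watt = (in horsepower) 1 horsepower = 745.69987 W, so 0.06234 horsepower = 0.06234 * 745.69987 = 46.48693 W. 8.919 watt = 8.919 W. Sum: 46.48693 + 8.919 = 55.40593 W. 1 horsepower = 745.69987 W, so 55.40593 W = 55.40593 / 745.69987 = 0.074300576 horsepower ≈ 0.0743 horsepower (4 s.f.). Final answer: 0.0743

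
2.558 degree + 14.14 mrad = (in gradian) 3.742. Check: 1 degree = 0.017453293 rad, so 2.558 degree = 2.558 * 0.017453293 = 0.044645522 rad. 1 mrad = 0.001 rad, so 14.14 mrad = 14.14 * 0.001 = 0.01414 rad. Sum: 0.044645522 + 0.01414 = 0.058785522 rad. 1 gradian = 0.015707963 rad, so 0.058785522 rad = 0.058785522 / 0.015707963 = 3.7424026 gradian ≈ 3.742 gradian (4 s.f.).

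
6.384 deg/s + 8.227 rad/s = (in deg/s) 1 deg/s = 0.017453293 rad/s, so 6.384 deg/s = 6.384 * 0.017453293 = 0.11142182 rad/s. 8.227 rad/s is already in rad/s. Sum: 0.11142182 + 8.227 = 8.3384218 rad/s. 1 deg/s = 0.017453293 rad/s, so 8.3384218 rad/s = 8.3384218 / 0.017453293 = 477.75638 deg/s ≈ 477.8 deg/s (4 s.f.). Final answer: 477.8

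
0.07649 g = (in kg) 7.649e-05. Check: 1 g = 0.001 kg, so 0.07649 g = 0.07649 * 0.001 = 7.649e-05 kg. Result: 7.649e-05 kg.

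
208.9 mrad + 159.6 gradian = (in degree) 1 mrad = 0.001 rad, so 208.9 mrad = 208.9 * 0.001 = 0.2089 rad. 1 gradian = 0.015707963 rad, so 159.6 gradian = 159.6 * 0.015707963 = 2.5069909 rad. Sum: 0.2089 + 2.5069909 = 2.7158909 rad. 1 degree = 0.017453293 rad, so 2.7158909 rad = 2.7158909 / 0.017453293 = 155.60909 degree ≈ 155.6 degree (4 s.f.). Final answer: 155.6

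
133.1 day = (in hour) 3194. Check: 1 day = 86400 s, so 133.1 day = 133.1 * 86400 = 11499840 s. 1 hour = 3600 s, so 11499840 s = 11499840 / 3600 = 3194.4 hour ≈ 3194 hour (4 s.f.).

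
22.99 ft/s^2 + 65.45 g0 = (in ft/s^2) 1 ft/s^2 = 0.3048 m/s^2, so 22.99 ft/s^2 = 22.99 * 0.3048 = 7.007352 m/s^2. 1 g0 = 9.80665 m/s^2, so 65.45 g0 = 65.45 * 9.80665 = 641.84524 m/s^2. Sum: 7.007352 + 641.84524 = 648.85259 m/s^2. 1 ft/s^2 = 0.3048 m/s^2, so 648.85259 m/s^2 = 648.85259 / 0.3048 = 2128.7815 ft/s^2 ≈ 2129 ft/s^2 (4 s.f.). Final answer: 2129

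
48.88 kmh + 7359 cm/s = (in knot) 1 kmh = 0.27777778 m/s, so 48.88 kmh = 48.88 * 0.27777778 = 13.577778 m/s. 1 cm/s = 0.01 m/s, so 7359 cm/s = 7359 * 0.01 = 73.59 m/s. Sum: 13.577778 + 73.59 = 87.167778 m/s. 1 knot = 0.51444444 m/s, so 87.167778 m/s = 87.167778 / 0.51444444 = 169.4406 knot ≈ 169.4 knot (4 s.f.). Final answer: 169.4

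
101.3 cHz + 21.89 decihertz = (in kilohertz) 1 cHz = 0.01 Hz, so 101.3 cHz = 101.3 * 0.01 = 1.013 Hz. 1 decihertz = 0.1 Hz, so 21.89 decihertz = 21.89 * 0.1 = 2.189 Hz. Sum: 1.013 + 2.189 = 3.202 Hz. 1 kilohertz = 1000 Hz, so 3.202 Hz = 3.202 / 1000 = 0.003202 kilohertz. Final answer: 0.003202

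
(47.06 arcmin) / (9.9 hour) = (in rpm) 3.668e-06. Check: 1 arcmin = 0.00029088821 rad, so 47.06 arcmin = 47.06 * 0.00029088821 = 0.013689199 rad. 1 hour = 3600 s, so 9.9 hour = 9.9 * 3600 = 35640 s. Combine: 0.013689199 rad / 35640 s = 3.840965e-07 rad/s. 1 rpm = 0.10471976 rad/s, so 3.840965e-07 rad/s = 3.840965e-07 / 0.10471976 = 3.6678514e-06 rpm ≈ 3.668e-06 rpm (4 s.f.).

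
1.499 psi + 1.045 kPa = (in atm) 1 psi = 6894.7573 Pa, so 1.499 psi = 1.499 * 6894.7573 = 10335.241 Pa. 1 kPa = 1000 Pa, so 1.045 kPa = 1.045 * 1000 = 1045 Pa. Sum: 10335.241 + 1045 = 11380.241 Pa. 1 atm = 101325 Pa, so 11380.241 Pa = 11380.241 / 101325 = 0.11231425 atm ≈ 0.1123 atm (4 s.f.). Final answer: 0.1123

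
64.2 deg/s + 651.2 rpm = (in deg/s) 3971. Check: 1 deg/s = 0.017453293 rad/s, so 64.2 deg/s = 64.2 * 0.017453293 = 1.1205014 rad/s. 1 rpm = 0.10471976 rad/s, so 651.2 rpm = 651.2 * 0.10471976 = 68.193505 rad/s. Sum: 1.1205014 + 68.193505 = 69.314006 rad/s. 1 deg/s = 0.017453293 rad/s, so 69.314006 rad/s = 69.314006 / 0.017453293 = 3971.4 deg/s ≈ 3971 deg/s (4 s.f.).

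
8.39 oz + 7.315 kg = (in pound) 16.65. Check: 1 oz = 0.028349523 kg, so 8.39 oz = 8.39 * 0.028349523 = 0.2378525 kg. 7.315 kg is already in kg. Sum: 0.2378525 + 7.315 = 7.5528525 kg. 1 pound = 0.45359237 kg, so 7.5528525 kg = 7.5528525 / 0.45359237 = 16.651189 pound ≈ 16.65 pound (4 s.f.).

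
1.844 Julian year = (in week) 96.22. Check: 1 Julian year = 31557600 s, so 1.844 Julian year = 1.844 * 31557600 = 58192214 s. 1 week = 604800 s, so 58192214 s = 58192214 / 604800 = 96.217286 week ≈ 96.22 week (4 s.f.).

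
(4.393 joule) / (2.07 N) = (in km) 0.002122. Check: 4.393 joule = 4.393 J. 2.07 N is already in N. Combine: 4.393 J / 2.07 N = 2.1222222 m. 1 km = 1000 m, so 2.1222222 m = 2.1222222 / 1000 = 0.0021222222 km ≈ 0.002122 km (4 s.f.).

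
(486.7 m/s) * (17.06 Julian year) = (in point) 486.7 m/s is already in m/s. 1 Julian year = 31557600 s, so 17.06 Julian year = 17.06 * 31557600 = 5.3837266e+08 s. Combine: 486.7 m/s * 5.3837266e+08 s = 2.6202597e+11 m. 1 point = 0.00035277778 m, so 2.6202597e+11 m = 2.6202597e+11 / 0.00035277778 = 7.4275079e+14 point ≈ 7.428e+14 point (4 s.f.). Final answer: 7.428e+14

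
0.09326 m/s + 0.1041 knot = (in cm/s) 14.68. Check: 0.09326 m/s is already in m/s. 1 knot = 0.51444444 m/s, so 0.1041 knot = 0.1041 * 0.51444444 = 0.053553667 m/s. Sum: 0.09326 + 0.053553667 = 0.14681367 m/s. 1 cm/s = 0.01 m/s, so 0.14681367 m/s = 0.14681367 / 0.01 = 14.681367 cm/s ≈ 14.68 cm/s (4 s.f.).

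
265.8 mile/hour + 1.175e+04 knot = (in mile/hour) 1 mile/hour = 0.44704 m/s, so 265.8 mile/hour = 265.8 * 0.44704 = 118.82323 m/s. 1 knot = 0.51444444 m/s, so 1.175e+04 knot = 1.175e+04 * 0.51444444 = 6044.7222 m/s. Sum: 118.82323 + 6044.7222 = 6163.5455 m/s. 1 mile/hour = 0.44704 m/s, so 6163.5455 m/s = 6163.5455 / 0.44704 = 13787.459 mile/hour ≈ 1.379e+04 mile/hour (4 s.f.). Final answer: 1.379e+04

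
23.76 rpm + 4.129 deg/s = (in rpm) 1 rpm = 0.10471976 rad/s, so 23.76 rpm = 23.76 * 0.10471976 = 2.4881414 rad/s. 1 deg/s = 0.017453293 rad/s, so 4.129 deg/s = 4.129 * 0.017453293 = 0.072064645 rad/s. Sum: 2.4881414 + 0.072064645 = 2.560206 rad/s. 1 rpm = 0.10471976 rad/s, so 2.560206 rad/s = 2.560206 / 0.10471976 = 24.448167 rpm ≈ 24.45 rpm (4 s.f.). Final answer: 24.45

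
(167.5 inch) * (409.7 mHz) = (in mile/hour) 3.899. Check: 1 inch = 0.0254 m, so 167.5 inch = 167.5 * 0.0254 = 4.2545 m. 1 mHz = 0.001 Hz, so 409.7 mHz = 409.7 * 0.001 = 0.4097 Hz. Combine: 4.2545 m * 0.4097 Hz = 1.7430687 m/s. 1 mile/hour = 0.44704 m/s, so 1.7430687 m/s = 1.7430687 / 0.44704 = 3.8991335 mile/hour ≈ 3.899 mile/hour (4 s.f.).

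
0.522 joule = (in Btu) 0.0004948. Check: 0.522 joule = 0.522 J. 1 Btu = 1055.0559 J, so 0.522 J = 0.522 / 1055.0559 = 0.00049476054 Btu ≈ 0.0004948 Btu (4 s.f.).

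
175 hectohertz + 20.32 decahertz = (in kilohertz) 17.7. Check: 1 hectohertz = 100 Hz, so 175 hectohertz = 175 * 100 = 17500 Hz. 1 decahertz = 10 Hz, so 20.32 decahertz = 20.32 * 10 = 203.2 Hz. Sum: 17500 + 203.2 = 17703.2 Hz. 1 kilohertz = 1000 Hz, so 17703.2 Hz = 17703.2 / 1000 = 17.7032 kilohertz ≈ 17.7 kilohertz (4 s.f.).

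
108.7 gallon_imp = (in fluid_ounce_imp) 1 gallon_imp = 0.00454609 m^3, so 108.7 gallon_imp = 108.7 * 0.00454609 = 0.49415998 m^3. 1 fluid_ounce_imp = 2.8413063e-05 m^3, so 0.49415998 m^3 = 0.49415998 / 2.8413063e-05 = 17392 fluid_ounce_imp ≈ 1.739e+04 fluid_ounce_imp (4 s.f.). Final answer: 1.739e+04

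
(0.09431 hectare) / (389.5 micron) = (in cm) 2.421e+08. Check: 1 hectare = 10000 m^2, so 0.09431 hectare = 0.09431 * 10000 = 943.1 m^2. 1 micron = 1e-06 m, so 389.5 micron = 389.5 * 1e-06 = 0.0003895 m. Combine: 943.1 m^2 / 0.0003895 m = 2421309.4 m. 1 cm = 0.01 m, so 2421309.4 m = 2421309.4 / 0.01 = 2.4213094e+08 cm ≈ 2.421e+08 cm (4 s.f.).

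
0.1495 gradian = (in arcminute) 8.073. Check: 1 gradian = 0.015707963 rad, so 0.1495 gradian = 0.1495 * 0.015707963 = 0.0023483405 rad. 1 arcminute = 0.00029088821 rad, so 0.0023483405 rad = 0.0023483405 / 0.00029088821 = 8.073 arcminute.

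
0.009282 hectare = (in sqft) 1 hectare = 10000 m^2, so 0.009282 hectare = 0.009282 * 10000 = 92.82 m^2. 1 sqft = 0.09290304 m^2, so 92.82 m^2 = 92.82 / 0.09290304 = 999.10616 sqft ≈ 999.1 sqft (4 s.f.). Final answer: 999.1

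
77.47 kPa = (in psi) 11.24. Check: 1 kPa = 1000 Pa, so 77.47 kPa = 77.47 * 1000 = 77470 Pa. 1 psi = 6894.7573 Pa, so 77470 Pa = 77470 / 6894.7573 = 11.236074 psi ≈ 11.24 psi (4 s.f.).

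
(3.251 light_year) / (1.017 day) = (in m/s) 3.5e+11. Check: 1 light_year = 9.4607305e+15 m, so 3.251 light_year = 3.251 * 9.4607305e+15 = 3.0756835e+16 m. 1 day = 86400 s, so 1.017 day = 1.017 * 86400 = 87868.8 s. Combine: 3.0756835e+16 m / 87868.8 s = 3.5003135e+11 m/s. Result: 3.5003135e+11 m/s ≈ 3.5e+11 m/s (4 s.f.).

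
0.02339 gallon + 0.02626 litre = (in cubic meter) 0.0001148. Check: 1 gallon = 0.0037854118 m^3, so 0.02339 gallon = 0.02339 * 0.0037854118 = 8.8540782e-05 m^3. 1 litre = 0.001 m^3, so 0.02626 litre = 0.02626 * 0.001 = 2.626e-05 m^3. Sum: 8.8540782e-05 + 2.626e-05 = 0.00011480078 m^3. 0.00011480078 m^3 = 0.00011480078 cubic meter ≈ 0.0001148 cubic meter (4 s.f.).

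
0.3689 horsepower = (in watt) 275.1. Check: 1 horsepower = 745.69987 W, so 0.3689 horsepower = 0.3689 * 745.69987 = 275.08868 W. 275.08868 W = 275.08868 watt ≈ 275.1 watt (4 s.f.).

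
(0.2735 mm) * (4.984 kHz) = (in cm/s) 1 mm = 0.001 m, so 0.2735 mm = 0.2735 * 0.001 = 0.0002735 m. 1 kHz = 1000 Hz, so 4.984 kHz = 4.984 * 1000 = 4984 Hz. Combine: 0.0002735 m * 4984 Hz = 1.363124 m/s. 1 cm/s = 0.01 m/s, so 1.363124 m/s = 1.363124 / 0.01 = 136.3124 cm/s ≈ 136.3 cm/s (4 s.f.). Final answer: 136.3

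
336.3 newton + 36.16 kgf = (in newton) 690.9. Check: 336.3 newton = 336.3 N. 1 kgf = 9.80665 N, so 36.16 kgf = 36.16 * 9.80665 = 354.60846 N. Sum: 336.3 + 354.60846 = 690.90846 N. 690.90846 N = 690.90846 newton ≈ 690.9 newton (4 s.f.).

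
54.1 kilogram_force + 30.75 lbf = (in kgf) 68.05. Check: 1 kilogram_force = 9.80665 N, so 54.1 kilogram_force = 54.1 * 9.80665 = 530.53976 N. 1 lbf = 4.4482216 N, so 30.75 lbf = 30.75 * 4.4482216 = 136.78281 N. Sum: 530.53976 + 136.78281 = 667.32258 N. 1 kgf = 9.80665 N, so 667.32258 N = 667.32258 / 9.80665 = 68.047965 kgf ≈ 68.05 kgf (4 s.f.).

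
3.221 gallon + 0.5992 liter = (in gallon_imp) 2.814. Check: 1 gallon = 0.0037854118 m^3, so 3.221 gallon = 3.221 * 0.0037854118 = 0.012192811 m^3. 1 liter = 0.001 m^3, so 0.5992 liter = 0.5992 * 0.001 = 0.0005992 m^3. Sum: 0.012192811 + 0.0005992 = 0.012792011 m^3. 1 gallon_imp = 0.00454609 m^3, so 0.012792011 m^3 = 0.012792011 / 0.00454609 = 2.8138491 gallon_imp ≈ 2.814 gallon_imp (4 s.f.).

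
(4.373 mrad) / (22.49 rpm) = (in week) 3.07e-09. Check: 1 mrad = 0.001 rad, so 4.373 mrad = 4.373 * 0.001 = 0.004373 rad. 1 rpm = 0.10471976 rad/s, so 22.49 rpm = 22.49 * 0.10471976 = 2.3551473 rad/s. Combine: 0.004373 rad / 2.3551473 rad/s = 0.0018567841 s. 1 week = 604800 s, so 0.0018567841 s = 0.0018567841 / 604800 = 3.0700795e-09 week ≈ 3.07e-09 week (4 s.f.).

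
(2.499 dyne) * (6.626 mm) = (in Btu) 1 dyne = 1e-05 N, so 2.499 dyne = 2.499 * 1e-05 = 2.499e-05 N. 1 mm = 0.001 m, so 6.626 mm = 6.626 * 0.001 = 0.006626 m. Combine: 2.499e-05 N * 0.006626 m = 1.6558374e-07 J. 1 Btu = 1055.0559 J, so 1.6558374e-07 J = 1.6558374e-07 / 1055.0559 = 1.569431e-10 Btu ≈ 1.569e-10 Btu (4 s.f.). Final answer: 1.569e-10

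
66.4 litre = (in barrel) 1 litre = 0.001 m^3, so 66.4 litre = 66.4 * 0.001 = 0.0664 m^3. 1 barrel = 0.15898729 m^3, so 0.0664 m^3 = 0.0664 / 0.15898729 = 0.41764344 barrel ≈ 0.4176 barrel (4 s.f.). Final answer: 0.4176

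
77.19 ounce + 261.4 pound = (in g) 1 ounce = 0.028349523 kg, so 77.19 ounce = 77.19 * 0.028349523 = 2.1882997 kg. 1 pound = 0.45359237 kg, so 261.4 pound = 261.4 * 0.45359237 = 118.56905 kg. Sum: 2.1882997 + 118.56905 = 120.75735 kg. 1 g = 0.001 kg, so 120.75735 kg = 120.75735 / 0.001 = 120757.35 g ≈ 1.208e+05 g (4 s.f.). Final answer: 1.208e+05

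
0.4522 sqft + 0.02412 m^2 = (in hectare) 6.613e-06. Check: 1 sqft = 0.09290304 m^2, so 0.4522 sqft = 0.4522 * 0.09290304 = 0.042010755 m^2. 0.02412 m^2 is already in m^2. Sum: 0.042010755 + 0.02412 = 0.066130755 m^2. 1 hectare = 10000 m^2, so 0.066130755 m^2 = 0.066130755 / 10000 = 6.6130755e-06 hectare ≈ 6.613e-06 hectare (4 s.f.).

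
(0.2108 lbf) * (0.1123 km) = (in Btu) 0.09981. Check: 1 lbf = 4.4482216 N, so 0.2108 lbf = 0.2108 * 4.4482216 = 0.93768512 N. 1 km = 1000 m, so 0.1123 km = 0.1123 * 1000 = 112.3 m. Combine: 0.93768512 N * 112.3 m = 105.30204 J. 1 Btu = 1055.0559 J, so 105.30204 J = 105.30204 / 1055.0559 = 0.099807075 Btu ≈ 0.09981 Btu (4 s.f.).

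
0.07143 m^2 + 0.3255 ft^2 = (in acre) 2.512e-05. Check: 0.07143 m^2 is already in m^2. 1 ft^2 = 0.09290304 m^2, so 0.3255 ft^2 = 0.3255 * 0.09290304 = 0.03023994 m^2. Sum: 0.07143 + 0.03023994 = 0.10166994 m^2. 1 acre = 4046.8564 m^2, so 0.10166994 m^2 = 0.10166994 / 4046.8564 = 2.5123189e-05 acre ≈ 2.512e-05 acre (4 s.f.).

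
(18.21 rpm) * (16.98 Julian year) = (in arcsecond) 2.108e+14. Check: 1 rpm = 0.10471976 rad/s, so 18.21 rpm = 18.21 * 0.10471976 = 1.9069467 rad/s. 1 Julian year = 31557600 s, so 16.98 Julian year = 16.98 * 31557600 = 5.3584805e+08 s. Combine: 1.9069467 rad/s * 5.3584805e+08 s = 1.0218337e+09 rad. 1 arcsecond = 4.8481368e-06 rad, so 1.0218337e+09 rad = 1.0218337e+09 / 4.8481368e-06 = 2.1076833e+14 arcsecond ≈ 2.108e+14 arcsecond (4 s.f.).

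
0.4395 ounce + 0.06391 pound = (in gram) 41.45. Check: 1 ounce = 0.028349523 kg, so 0.4395 ounce = 0.4395 * 0.028349523 = 0.012459615 kg. 1 pound = 0.45359237 kg, so 0.06391 pound = 0.06391 * 0.45359237 = 0.028989088 kg. Sum: 0.012459615 + 0.028989088 = 0.041448704 kg. 1 gram = 0.001 kg, so 0.041448704 kg = 0.041448704 / 0.001 = 41.448704 gram ≈ 41.45 gram (4 s.f.).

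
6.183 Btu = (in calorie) 1 Btu = 1055.0559 J, so 6.183 Btu = 6.183 * 1055.0559 = 6523.4103 J. 1 calorie = 4.184 J, so 6523.4103 J = 6523.4103 / 4.184 = 1559.1325 calorie ≈ 1559 calorie (4 s.f.). Final answer: 1559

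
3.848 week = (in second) 1 week = 604800 s, so 3.848 week = 3.848 * 604800 = 2327270.4 s. 2327270.4 s = 2327270.4 second ≈ 2.327e+06 second (4 s.f.). Final answer: 2.327e+06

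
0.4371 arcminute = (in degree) 0.007285. Check: 1 arcminute = 0.00029088821 rad, so 0.4371 arcminute = 0.4371 * 0.00029088821 = 0.00012714724 rad. 1 degree = 0.017453293 rad, so 0.00012714724 rad = 0.00012714724 / 0.017453293 = 0.007285 degree.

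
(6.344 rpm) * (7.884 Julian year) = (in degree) 1 rpm = 0.10471976 rad/s, so 6.344 rpm = 6.344 * 0.10471976 = 0.66434213 rad/s. 1 Julian year = 31557600 s, so 7.884 Julian year = 7.884 * 31557600 = 2.4880012e+08 s. Combine: 0.66434213 rad/s * 2.4880012e+08 s = 1.652884e+08 rad. 1 degree = 0.017453293 rad, so 1.652884e+08 rad = 1.652884e+08 / 0.017453293 = 9.4703277e+09 degree ≈ 9.47e+09 degree (4 s.f.). Final answer: 9.47e+09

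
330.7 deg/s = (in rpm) 1 deg/s = 0.017453293 rad/s, so 330.7 deg/s = 330.7 * 0.017453293 = 5.7718038 rad/s. 1 rpm = 0.10471976 rad/s, so 5.7718038 rad/s = 5.7718038 / 0.10471976 = 55.116667 rpm ≈ 55.12 rpm (4 s.f.). Final answer: 55.12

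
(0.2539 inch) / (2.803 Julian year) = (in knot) 1.417e-10. Check: 1 inch = 0.0254 m, so 0.2539 inch = 0.2539 * 0.0254 = 0.00644906 m. 1 Julian year = 31557600 s, so 2.803 Julian year = 2.803 * 31557600 = 88455953 s. Combine: 0.00644906 m / 88455953 s = 7.2907021e-11 m/s. 1 knot = 0.51444444 m/s, so 7.2907021e-11 m/s = 7.2907021e-11 / 0.51444444 = 1.4171991e-10 knot ≈ 1.417e-10 knot (4 s.f.).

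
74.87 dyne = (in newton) 1 dyne = 1e-05 N, so 74.87 dyne = 74.87 * 1e-05 = 0.0007487 N. 0.0007487 N = 0.0007487 newton. Final answer: 0.0007487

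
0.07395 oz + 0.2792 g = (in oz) 0.0838. Check: 1 oz = 0.028349523 kg, so 0.07395 oz = 0.07395 * 0.028349523 = 0.0020964472 kg. 1 g = 0.001 kg, so 0.2792 g = 0.2792 * 0.001 = 0.0002792 kg. Sum: 0.0020964472 + 0.0002792 = 0.0023756472 kg. 1 oz = 0.028349523 kg, so 0.0023756472 kg = 0.0023756472 / 0.028349523 = 0.08379849 oz ≈ 0.0838 oz (4 s.f.).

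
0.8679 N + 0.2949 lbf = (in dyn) 0.8679 N is already in N. 1 lbf = 4.4482216 N, so 0.2949 lbf = 0.2949 * 4.4482216 = 1.3117806 N. Sum: 0.8679 + 1.3117806 = 2.1796806 N. 1 dyn = 1e-05 N, so 2.1796806 N = 2.1796806 / 1e-05 = 217968.06 dyn ≈ 2.18e+05 dyn (4 s.f.). Final answer: 2.18e+05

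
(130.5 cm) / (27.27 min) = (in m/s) 0.0007976. Check: 1 cm = 0.01 m, so 130.5 cm = 130.5 * 0.01 = 1.305 m. 1 min = 60 s, so 27.27 min = 27.27 * 60 = 1636.2 s. Combine: 1.305 m / 1636.2 s = 0.00079757976 m/s. Result: 0.00079757976 m/s ≈ 0.0007976 m/s (4 s.f.).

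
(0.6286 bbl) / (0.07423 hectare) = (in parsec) 4.363e-21. Check: 1 bbl = 0.15898729 m^3, so 0.6286 bbl = 0.6286 * 0.15898729 = 0.099939414 m^3. 1 hectare = 10000 m^2, so 0.07423 hectare = 0.07423 * 10000 = 742.3 m^2. Combine: 0.099939414 m^3 / 742.3 m^2 = 0.0001346348 m. 1 parsec = 3.0856776e+16 m, so 0.0001346348 m = 0.0001346348 / 3.0856776e+16 = 4.3632168e-21 parsec ≈ 4.363e-21 parsec (4 s.f.).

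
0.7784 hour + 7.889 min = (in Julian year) 0.0001038. Check: 1 hour = 3600 s, so 0.7784 hour = 0.7784 * 3600 = 2802.24 s. 1 min = 60 s, so 7.889 min = 7.889 * 60 = 473.34 s. Sum: 2802.24 + 473.34 = 3275.58 s. 1 Julian year = 31557600 s, so 3275.58 s = 3275.58 / 31557600 = 0.00010379687 Julian year ≈ 0.0001038 Julian year (4 s.f.).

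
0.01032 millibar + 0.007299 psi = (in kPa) 1 millibar = 100 Pa, so 0.01032 millibar = 0.01032 * 100 = 1.032 Pa. 1 psi = 6894.7573 Pa, so 0.007299 psi = 0.007299 * 6894.7573 = 50.324833 Pa. Sum: 1.032 + 50.324833 = 51.356833 Pa. 1 kPa = 1000 Pa, so 51.356833 Pa = 51.356833 / 1000 = 0.051356833 kPa ≈ 0.05136 kPa (4 s.f.). Final answer: 0.05136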